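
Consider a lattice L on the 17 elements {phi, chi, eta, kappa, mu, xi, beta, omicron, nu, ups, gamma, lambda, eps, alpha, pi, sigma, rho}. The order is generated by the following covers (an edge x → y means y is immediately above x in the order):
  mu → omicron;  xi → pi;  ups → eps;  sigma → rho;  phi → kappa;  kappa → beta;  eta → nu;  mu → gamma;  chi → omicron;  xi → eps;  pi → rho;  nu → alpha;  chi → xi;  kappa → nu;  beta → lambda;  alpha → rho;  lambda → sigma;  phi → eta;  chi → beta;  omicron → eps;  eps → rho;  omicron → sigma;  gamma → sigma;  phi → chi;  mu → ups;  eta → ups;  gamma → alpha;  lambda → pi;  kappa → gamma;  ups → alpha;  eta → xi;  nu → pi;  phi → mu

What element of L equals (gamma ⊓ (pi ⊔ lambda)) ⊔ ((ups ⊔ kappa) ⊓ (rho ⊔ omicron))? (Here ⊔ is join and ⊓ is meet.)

alpha

pi ∨ lambda = pi
gamma ∧ pi = kappa
ups ∨ kappa = alpha
rho ∨ omicron = rho
alpha ∧ rho = alpha
kappa ∨ alpha = alpha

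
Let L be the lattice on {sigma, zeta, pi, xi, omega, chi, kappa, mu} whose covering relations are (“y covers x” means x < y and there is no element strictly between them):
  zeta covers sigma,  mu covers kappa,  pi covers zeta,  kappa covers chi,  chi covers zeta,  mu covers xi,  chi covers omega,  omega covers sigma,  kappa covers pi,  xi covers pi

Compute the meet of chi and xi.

zeta

Common lower bounds of {chi, xi}: sigma, zeta.
The greatest among these is zeta.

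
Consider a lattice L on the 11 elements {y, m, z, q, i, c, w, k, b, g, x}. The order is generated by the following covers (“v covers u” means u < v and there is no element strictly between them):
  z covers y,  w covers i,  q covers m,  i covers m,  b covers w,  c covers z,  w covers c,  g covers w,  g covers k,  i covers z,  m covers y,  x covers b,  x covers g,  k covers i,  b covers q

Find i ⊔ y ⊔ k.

Common upper bounds of {i, y, k}: g, k, x.
The least among these is k.

k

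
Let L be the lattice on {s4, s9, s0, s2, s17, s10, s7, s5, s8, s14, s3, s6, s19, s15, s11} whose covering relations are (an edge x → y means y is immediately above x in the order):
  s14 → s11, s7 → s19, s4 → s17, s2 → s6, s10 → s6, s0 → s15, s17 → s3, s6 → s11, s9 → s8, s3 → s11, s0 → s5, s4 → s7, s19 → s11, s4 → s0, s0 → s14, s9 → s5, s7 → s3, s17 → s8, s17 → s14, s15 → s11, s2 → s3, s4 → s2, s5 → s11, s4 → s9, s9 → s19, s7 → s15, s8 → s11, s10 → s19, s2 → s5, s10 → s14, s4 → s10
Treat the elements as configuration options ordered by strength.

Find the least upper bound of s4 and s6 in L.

s6

Common upper bounds of {s4, s6}: s11, s6.
The least among these is s6.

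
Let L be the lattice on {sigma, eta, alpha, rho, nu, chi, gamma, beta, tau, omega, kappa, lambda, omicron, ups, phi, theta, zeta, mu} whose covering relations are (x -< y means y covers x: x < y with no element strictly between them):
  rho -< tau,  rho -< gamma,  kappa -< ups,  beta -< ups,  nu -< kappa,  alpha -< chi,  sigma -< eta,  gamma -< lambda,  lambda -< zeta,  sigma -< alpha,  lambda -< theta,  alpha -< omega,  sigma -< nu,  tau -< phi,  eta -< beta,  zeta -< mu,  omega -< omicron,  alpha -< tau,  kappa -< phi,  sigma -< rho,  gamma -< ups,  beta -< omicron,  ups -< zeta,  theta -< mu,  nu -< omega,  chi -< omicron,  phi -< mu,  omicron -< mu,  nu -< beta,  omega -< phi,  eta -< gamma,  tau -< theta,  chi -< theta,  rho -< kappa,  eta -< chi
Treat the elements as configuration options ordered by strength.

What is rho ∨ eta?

Common upper bounds of {rho, eta}: gamma, lambda, mu, theta, ups, zeta.
The least among these is gamma.

gamma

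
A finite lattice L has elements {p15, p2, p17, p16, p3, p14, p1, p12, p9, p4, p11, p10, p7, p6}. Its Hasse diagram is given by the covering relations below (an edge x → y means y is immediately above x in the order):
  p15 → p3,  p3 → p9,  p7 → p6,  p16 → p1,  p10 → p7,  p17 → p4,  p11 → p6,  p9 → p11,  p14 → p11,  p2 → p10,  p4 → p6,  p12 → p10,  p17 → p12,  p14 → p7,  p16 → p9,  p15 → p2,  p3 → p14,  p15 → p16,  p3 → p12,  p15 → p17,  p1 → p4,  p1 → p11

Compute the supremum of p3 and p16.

p9

Common upper bounds of {p3, p16}: p11, p6, p9.
The least among these is p9.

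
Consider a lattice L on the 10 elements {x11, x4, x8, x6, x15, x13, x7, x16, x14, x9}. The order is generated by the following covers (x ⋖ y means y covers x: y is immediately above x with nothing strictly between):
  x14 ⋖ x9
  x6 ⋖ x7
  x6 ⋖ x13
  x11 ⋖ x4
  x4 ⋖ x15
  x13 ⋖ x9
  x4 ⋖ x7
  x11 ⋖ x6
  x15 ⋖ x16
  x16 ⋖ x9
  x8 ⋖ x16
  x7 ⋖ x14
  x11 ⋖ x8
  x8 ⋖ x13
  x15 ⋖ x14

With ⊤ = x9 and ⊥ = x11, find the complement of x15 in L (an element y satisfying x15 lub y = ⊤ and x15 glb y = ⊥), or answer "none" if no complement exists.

Need y with x15 ∨ y = x9 and x15 ∧ y = x11.
Checking each element gives: x13.

x13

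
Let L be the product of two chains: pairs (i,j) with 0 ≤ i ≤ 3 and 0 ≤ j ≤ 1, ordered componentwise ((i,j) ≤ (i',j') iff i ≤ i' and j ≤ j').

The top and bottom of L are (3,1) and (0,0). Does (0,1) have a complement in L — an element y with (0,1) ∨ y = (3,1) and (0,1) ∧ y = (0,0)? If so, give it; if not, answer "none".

Need y with (0,1) ∨ y = (3,1) and (0,1) ∧ y = (0,0).
Checking each element gives: (3,0).

(3,0)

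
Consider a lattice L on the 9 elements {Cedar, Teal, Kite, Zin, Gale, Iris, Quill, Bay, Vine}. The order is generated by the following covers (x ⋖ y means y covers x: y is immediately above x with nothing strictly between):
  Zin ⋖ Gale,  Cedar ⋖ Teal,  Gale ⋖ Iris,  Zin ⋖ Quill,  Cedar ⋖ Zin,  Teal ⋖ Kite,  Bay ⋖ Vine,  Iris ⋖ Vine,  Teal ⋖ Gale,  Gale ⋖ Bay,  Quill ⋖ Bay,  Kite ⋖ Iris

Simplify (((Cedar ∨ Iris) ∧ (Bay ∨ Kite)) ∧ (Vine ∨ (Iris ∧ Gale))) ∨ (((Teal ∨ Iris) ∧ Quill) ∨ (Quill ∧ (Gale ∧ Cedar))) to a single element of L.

Iris

Cedar ∨ Iris = Iris
Bay ∨ Kite = Vine
Iris ∧ Vine = Iris
Iris ∧ Gale = Gale
Vine ∨ Gale = Vine
Iris ∧ Vine = Iris
Teal ∨ Iris = Iris
Iris ∧ Quill = Zin
Gale ∧ Cedar = Cedar
Quill ∧ Cedar = Cedar
Zin ∨ Cedar = Zin
Iris ∨ Zin = Iris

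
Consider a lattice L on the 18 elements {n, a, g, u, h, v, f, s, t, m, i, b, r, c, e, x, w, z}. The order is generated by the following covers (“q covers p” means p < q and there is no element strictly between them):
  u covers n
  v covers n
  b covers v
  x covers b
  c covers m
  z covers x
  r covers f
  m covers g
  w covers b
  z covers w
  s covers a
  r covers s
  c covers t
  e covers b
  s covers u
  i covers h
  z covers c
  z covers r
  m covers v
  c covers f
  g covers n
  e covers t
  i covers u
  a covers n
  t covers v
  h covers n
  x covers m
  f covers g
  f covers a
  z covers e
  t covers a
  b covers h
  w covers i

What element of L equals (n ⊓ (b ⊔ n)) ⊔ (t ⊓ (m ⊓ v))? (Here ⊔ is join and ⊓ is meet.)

b ∨ n = b
n ∧ b = n
m ∧ v = v
t ∧ v = v
n ∨ v = v

v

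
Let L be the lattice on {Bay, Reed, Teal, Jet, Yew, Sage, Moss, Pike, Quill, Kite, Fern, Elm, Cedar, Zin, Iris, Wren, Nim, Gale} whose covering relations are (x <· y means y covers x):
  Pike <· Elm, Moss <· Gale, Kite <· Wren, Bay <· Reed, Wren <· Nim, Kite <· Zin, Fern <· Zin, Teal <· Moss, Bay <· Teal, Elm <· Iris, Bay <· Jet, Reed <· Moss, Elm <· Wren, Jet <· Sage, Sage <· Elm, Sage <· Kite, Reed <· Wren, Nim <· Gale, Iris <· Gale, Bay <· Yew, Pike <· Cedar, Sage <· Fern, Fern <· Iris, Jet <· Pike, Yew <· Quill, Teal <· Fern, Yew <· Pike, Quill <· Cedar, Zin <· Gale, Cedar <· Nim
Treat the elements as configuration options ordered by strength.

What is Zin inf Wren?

Common lower bounds of {Zin, Wren}: Bay, Jet, Kite, Sage.
The greatest among these is Kite.

Kite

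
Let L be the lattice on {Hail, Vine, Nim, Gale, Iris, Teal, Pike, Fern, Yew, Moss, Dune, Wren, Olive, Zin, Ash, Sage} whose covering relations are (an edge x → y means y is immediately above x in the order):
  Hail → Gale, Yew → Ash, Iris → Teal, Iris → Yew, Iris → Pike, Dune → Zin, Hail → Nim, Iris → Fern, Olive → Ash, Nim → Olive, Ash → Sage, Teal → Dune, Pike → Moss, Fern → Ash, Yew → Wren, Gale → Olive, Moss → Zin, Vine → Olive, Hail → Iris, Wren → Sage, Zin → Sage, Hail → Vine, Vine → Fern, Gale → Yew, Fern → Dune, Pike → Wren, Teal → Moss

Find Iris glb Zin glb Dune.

Iris

Common lower bounds of {Iris, Zin, Dune}: Hail, Iris.
The greatest among these is Iris.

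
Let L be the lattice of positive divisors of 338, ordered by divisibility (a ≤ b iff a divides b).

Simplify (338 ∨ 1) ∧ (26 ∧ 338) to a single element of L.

338 ∨ 1 = 338
26 ∧ 338 = 26
338 ∧ 26 = 26

26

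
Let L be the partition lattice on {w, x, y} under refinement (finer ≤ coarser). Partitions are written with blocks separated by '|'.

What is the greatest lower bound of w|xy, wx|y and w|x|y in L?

w|x|y

Common lower bounds of {w|xy, wx|y, w|x|y}: w|x|y.
The greatest among these is w|x|y.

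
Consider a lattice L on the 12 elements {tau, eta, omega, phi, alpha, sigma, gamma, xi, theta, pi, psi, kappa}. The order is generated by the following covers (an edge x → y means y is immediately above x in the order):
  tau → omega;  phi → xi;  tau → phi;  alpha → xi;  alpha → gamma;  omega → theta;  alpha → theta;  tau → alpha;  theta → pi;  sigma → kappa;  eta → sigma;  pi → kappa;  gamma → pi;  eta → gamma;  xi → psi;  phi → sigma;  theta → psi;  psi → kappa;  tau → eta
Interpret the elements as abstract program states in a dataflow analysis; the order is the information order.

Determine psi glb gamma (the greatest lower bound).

Common lower bounds of {psi, gamma}: alpha, tau.
The greatest among these is alpha.

alpha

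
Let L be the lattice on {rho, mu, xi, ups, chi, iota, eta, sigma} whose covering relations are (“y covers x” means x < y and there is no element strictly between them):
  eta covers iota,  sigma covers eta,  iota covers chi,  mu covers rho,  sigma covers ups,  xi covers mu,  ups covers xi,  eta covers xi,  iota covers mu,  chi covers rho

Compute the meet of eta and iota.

Common lower bounds of {eta, iota}: chi, iota, mu, rho.
The greatest among these is iota.

iota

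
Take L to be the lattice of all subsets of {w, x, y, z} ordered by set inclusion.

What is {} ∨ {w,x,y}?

Under ⊆, join is union: {} ∪ {w,x,y} = {w,x,y}.

{w,x,y}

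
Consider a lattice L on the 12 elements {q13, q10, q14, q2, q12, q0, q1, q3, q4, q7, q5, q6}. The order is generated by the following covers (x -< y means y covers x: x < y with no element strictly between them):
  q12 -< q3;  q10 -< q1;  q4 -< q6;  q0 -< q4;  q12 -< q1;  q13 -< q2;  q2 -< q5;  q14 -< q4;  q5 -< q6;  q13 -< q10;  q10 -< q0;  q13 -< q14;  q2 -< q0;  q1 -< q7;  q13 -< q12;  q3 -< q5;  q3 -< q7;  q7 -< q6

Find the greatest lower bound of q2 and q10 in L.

q13

Common lower bounds of {q2, q10}: q13.
The greatest among these is q13.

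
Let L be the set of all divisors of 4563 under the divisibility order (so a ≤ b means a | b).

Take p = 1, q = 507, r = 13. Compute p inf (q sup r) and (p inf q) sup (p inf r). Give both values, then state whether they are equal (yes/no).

q sup r = 507, so p inf (q sup r) = 1 inf 507 = 1.
p inf q = 1 and p inf r = 1, so (p inf q) sup (p inf r) = 1 sup 1 = 1.
Equal: yes.

1; 1; yes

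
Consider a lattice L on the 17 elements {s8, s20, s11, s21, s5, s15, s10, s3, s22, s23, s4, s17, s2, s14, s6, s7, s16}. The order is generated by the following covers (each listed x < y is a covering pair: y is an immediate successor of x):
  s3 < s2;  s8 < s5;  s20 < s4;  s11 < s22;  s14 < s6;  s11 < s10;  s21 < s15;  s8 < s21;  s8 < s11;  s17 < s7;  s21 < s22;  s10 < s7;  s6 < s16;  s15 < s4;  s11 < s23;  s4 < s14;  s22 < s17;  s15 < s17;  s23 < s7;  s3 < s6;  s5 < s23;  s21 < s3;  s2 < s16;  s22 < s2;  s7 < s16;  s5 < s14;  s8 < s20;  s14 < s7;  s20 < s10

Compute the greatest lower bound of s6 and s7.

Common lower bounds of {s6, s7}: s14, s15, s20, s21, s4, s5, s8.
The greatest among these is s14.

s14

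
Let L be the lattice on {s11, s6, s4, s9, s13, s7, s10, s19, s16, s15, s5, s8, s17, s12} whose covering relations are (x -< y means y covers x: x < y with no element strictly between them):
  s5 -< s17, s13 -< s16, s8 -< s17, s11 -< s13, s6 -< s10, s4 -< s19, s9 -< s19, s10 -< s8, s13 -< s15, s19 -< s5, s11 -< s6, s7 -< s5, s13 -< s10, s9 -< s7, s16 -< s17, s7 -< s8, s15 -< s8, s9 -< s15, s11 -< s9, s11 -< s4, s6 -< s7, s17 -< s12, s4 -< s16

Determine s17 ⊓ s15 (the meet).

s15

Common lower bounds of {s17, s15}: s11, s13, s15, s9.
The greatest among these is s15.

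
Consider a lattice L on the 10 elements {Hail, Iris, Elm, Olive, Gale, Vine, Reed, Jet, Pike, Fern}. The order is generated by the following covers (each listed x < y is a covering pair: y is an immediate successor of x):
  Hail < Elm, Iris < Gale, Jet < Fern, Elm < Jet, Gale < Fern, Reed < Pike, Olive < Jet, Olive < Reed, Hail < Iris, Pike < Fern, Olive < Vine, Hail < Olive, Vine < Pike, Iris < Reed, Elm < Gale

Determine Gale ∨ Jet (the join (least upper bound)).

Fern

Common upper bounds of {Gale, Jet}: Fern.
The least among these is Fern.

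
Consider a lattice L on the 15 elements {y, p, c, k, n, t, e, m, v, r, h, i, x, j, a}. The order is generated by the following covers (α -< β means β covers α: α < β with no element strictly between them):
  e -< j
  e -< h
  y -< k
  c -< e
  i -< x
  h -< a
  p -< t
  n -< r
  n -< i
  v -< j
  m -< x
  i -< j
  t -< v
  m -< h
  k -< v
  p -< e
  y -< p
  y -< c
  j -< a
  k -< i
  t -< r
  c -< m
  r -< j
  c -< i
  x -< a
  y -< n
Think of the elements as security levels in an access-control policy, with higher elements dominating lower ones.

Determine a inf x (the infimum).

x

Common lower bounds of {a, x}: c, i, k, m, n, x, y.
The greatest among these is x.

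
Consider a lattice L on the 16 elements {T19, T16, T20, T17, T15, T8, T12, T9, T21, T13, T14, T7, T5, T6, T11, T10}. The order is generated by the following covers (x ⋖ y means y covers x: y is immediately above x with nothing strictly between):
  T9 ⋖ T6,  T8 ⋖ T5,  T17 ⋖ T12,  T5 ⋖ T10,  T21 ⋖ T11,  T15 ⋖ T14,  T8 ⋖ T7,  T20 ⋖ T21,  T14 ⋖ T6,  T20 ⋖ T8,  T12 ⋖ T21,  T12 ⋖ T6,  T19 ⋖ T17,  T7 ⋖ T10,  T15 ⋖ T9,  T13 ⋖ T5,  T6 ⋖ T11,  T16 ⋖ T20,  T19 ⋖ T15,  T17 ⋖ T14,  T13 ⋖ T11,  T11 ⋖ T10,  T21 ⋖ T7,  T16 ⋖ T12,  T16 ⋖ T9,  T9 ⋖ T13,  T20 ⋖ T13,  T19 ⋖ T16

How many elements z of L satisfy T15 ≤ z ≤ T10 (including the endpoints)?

8

The interval [T15, T10] = {T10, T11, T13, T14, T15, T5, T6, T9}, which has 8 elements.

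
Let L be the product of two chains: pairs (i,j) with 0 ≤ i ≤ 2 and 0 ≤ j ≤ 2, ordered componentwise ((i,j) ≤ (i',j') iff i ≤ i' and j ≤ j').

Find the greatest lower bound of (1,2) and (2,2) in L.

(1,2)

In a product of chains, the meet is componentwise min, giving (1,2).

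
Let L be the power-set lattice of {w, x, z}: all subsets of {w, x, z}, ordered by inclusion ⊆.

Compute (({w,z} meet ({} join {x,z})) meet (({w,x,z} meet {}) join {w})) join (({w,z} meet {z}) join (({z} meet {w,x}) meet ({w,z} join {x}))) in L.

{} ∨ {x,z} = {x,z}
{w,z} ∧ {x,z} = {z}
{w,x,z} ∧ {} = {}
{} ∨ {w} = {w}
{z} ∧ {w} = {}
{w,z} ∧ {z} = {z}
{z} ∧ {w,x} = {}
{w,z} ∨ {x} = {w,x,z}
{} ∧ {w,x,z} = {}
{z} ∨ {} = {z}
{} ∨ {z} = {z}

{z}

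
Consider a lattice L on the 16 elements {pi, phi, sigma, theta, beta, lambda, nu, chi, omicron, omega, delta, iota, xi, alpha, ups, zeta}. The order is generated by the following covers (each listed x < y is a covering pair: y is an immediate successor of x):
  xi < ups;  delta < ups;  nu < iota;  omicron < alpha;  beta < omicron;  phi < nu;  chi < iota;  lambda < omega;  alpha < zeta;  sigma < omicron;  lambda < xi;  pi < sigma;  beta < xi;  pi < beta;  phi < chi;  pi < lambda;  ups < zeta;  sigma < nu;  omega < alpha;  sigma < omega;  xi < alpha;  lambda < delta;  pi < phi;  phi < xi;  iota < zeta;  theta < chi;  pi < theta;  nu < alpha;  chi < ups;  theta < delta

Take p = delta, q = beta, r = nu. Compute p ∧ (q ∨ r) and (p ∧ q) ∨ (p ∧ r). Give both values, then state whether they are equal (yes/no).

q ∨ r = alpha, so p ∧ (q ∨ r) = delta ∧ alpha = lambda.
p ∧ q = pi and p ∧ r = pi, so (p ∧ q) ∨ (p ∧ r) = pi ∨ pi = pi.
Equal: no.

lambda; pi; no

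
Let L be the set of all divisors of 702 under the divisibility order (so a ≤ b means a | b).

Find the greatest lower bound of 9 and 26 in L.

Common lower bounds of {9, 26}: 1.
The greatest among these is 1.

1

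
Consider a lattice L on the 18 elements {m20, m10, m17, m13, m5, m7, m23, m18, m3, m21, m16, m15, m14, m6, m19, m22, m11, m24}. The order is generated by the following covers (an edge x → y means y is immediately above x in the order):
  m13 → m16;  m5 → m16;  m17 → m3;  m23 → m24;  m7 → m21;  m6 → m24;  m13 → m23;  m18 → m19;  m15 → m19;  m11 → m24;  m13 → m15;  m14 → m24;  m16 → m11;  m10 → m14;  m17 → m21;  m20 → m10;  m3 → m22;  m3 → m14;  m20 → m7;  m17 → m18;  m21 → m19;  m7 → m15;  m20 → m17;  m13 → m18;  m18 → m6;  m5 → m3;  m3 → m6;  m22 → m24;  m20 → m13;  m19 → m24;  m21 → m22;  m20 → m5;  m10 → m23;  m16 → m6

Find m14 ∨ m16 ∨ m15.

m24

Common upper bounds of {m14, m16, m15}: m24.
The least among these is m24.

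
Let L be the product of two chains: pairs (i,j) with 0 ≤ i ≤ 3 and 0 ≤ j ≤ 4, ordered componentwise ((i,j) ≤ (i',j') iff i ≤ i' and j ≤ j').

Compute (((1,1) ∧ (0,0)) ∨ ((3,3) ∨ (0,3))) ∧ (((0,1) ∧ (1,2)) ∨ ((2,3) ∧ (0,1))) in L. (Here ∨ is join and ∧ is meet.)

(0,1)

(1,1) ∧ (0,0) = (0,0)
(3,3) ∨ (0,3) = (3,3)
(0,0) ∨ (3,3) = (3,3)
(0,1) ∧ (1,2) = (0,1)
(2,3) ∧ (0,1) = (0,1)
(0,1) ∨ (0,1) = (0,1)
(3,3) ∧ (0,1) = (0,1)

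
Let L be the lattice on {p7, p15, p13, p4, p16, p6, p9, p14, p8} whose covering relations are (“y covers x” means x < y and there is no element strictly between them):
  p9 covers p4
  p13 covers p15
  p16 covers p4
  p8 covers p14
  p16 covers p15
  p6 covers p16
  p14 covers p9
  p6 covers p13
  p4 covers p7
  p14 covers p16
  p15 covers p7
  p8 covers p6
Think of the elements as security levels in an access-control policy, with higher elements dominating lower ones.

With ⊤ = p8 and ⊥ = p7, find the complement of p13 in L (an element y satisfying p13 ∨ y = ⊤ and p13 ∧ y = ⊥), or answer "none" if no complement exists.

p9

Need y with p13 ∨ y = p8 and p13 ∧ y = p7.
Checking each element gives: p9.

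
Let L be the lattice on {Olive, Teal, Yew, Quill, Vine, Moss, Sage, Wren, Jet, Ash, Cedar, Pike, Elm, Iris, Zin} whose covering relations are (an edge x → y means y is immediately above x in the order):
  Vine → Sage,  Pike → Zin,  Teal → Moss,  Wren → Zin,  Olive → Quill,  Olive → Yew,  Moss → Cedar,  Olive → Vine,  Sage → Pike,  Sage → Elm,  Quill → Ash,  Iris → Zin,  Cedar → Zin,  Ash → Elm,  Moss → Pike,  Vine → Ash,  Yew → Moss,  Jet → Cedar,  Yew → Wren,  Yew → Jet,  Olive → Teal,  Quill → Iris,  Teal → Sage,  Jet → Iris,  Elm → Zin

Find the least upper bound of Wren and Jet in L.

Zin

Common upper bounds of {Wren, Jet}: Zin.
The least among these is Zin.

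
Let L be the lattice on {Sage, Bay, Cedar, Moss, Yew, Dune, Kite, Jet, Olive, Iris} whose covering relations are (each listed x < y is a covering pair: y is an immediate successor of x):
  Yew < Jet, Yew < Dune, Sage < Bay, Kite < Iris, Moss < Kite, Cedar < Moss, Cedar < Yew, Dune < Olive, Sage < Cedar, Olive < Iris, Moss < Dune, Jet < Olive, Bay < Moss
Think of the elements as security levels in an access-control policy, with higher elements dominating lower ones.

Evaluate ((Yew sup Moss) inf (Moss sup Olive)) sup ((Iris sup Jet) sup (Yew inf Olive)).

Yew ∨ Moss = Dune
Moss ∨ Olive = Olive
Dune ∧ Olive = Dune
Iris ∨ Jet = Iris
Yew ∧ Olive = Yew
Iris ∨ Yew = Iris
Dune ∨ Iris = Iris

Iris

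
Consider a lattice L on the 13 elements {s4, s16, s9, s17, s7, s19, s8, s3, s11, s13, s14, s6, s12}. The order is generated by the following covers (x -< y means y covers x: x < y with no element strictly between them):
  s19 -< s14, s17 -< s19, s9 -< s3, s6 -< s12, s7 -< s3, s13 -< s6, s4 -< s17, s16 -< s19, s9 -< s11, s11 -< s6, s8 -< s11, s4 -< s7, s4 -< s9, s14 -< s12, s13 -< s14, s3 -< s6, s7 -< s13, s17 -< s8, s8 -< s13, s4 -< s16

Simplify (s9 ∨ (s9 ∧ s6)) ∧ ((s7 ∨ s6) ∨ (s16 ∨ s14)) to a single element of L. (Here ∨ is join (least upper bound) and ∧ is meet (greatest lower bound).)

s9 ∧ s6 = s9
s9 ∨ s9 = s9
s7 ∨ s6 = s6
s16 ∨ s14 = s14
s6 ∨ s14 = s12
s9 ∧ s12 = s9

s9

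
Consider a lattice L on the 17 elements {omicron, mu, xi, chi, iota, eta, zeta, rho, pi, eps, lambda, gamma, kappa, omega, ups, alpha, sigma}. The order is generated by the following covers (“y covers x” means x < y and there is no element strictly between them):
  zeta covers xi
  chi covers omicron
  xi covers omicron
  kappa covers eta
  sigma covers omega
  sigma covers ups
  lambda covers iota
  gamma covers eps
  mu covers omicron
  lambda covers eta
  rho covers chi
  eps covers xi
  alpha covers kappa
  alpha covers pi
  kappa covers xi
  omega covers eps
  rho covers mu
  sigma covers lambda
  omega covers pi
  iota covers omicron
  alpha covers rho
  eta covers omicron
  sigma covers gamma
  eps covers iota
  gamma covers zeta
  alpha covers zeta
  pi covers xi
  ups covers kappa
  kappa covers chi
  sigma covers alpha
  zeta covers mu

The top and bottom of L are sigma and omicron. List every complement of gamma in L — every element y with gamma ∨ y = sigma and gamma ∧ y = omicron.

chi, eta

Need y with gamma ∨ y = sigma and gamma ∧ y = omicron.
Checking each element gives: chi, eta.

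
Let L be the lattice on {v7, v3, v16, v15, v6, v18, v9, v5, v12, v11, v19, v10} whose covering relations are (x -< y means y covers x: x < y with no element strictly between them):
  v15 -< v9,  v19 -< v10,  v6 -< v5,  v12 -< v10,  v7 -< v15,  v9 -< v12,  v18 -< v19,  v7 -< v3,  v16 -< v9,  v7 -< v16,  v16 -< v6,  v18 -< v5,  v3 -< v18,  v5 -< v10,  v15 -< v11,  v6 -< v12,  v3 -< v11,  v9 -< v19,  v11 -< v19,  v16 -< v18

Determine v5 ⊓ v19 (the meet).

v18

Common lower bounds of {v5, v19}: v16, v18, v3, v7.
The greatest among these is v18.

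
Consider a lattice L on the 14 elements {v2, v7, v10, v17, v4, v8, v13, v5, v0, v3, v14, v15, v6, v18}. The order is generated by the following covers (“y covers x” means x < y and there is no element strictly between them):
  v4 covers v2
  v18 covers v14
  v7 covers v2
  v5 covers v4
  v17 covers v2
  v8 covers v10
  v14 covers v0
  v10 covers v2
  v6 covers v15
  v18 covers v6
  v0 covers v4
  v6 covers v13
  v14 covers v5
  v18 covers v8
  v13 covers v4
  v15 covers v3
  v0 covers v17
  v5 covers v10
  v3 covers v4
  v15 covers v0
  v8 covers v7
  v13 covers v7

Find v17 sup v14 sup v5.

v14

Common upper bounds of {v17, v14, v5}: v14, v18.
The least among these is v14.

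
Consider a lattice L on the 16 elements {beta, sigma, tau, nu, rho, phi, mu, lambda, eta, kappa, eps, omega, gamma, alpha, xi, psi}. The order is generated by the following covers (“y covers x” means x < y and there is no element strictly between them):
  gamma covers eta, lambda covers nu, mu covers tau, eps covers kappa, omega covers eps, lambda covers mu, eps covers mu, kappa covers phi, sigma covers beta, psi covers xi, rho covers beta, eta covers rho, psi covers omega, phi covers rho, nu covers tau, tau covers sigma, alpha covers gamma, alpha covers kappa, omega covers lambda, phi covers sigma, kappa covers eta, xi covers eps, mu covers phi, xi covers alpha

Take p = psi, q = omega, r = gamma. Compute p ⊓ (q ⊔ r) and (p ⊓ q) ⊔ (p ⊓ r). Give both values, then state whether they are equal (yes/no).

q ⊔ r = psi, so p ⊓ (q ⊔ r) = psi ⊓ psi = psi.
p ⊓ q = omega and p ⊓ r = gamma, so (p ⊓ q) ⊔ (p ⊓ r) = omega ⊔ gamma = psi.
Equal: yes.

psi; psi; yes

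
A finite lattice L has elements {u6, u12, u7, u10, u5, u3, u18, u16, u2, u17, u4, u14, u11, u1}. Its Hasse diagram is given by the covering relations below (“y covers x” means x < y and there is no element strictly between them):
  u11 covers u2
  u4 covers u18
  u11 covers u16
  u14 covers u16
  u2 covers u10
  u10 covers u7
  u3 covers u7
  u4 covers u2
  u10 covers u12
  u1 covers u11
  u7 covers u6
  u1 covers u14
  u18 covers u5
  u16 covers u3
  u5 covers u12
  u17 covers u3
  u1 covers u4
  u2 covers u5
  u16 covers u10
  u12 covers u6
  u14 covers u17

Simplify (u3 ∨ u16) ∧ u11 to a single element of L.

u3 ∨ u16 = u16
u16 ∧ u11 = u16

u16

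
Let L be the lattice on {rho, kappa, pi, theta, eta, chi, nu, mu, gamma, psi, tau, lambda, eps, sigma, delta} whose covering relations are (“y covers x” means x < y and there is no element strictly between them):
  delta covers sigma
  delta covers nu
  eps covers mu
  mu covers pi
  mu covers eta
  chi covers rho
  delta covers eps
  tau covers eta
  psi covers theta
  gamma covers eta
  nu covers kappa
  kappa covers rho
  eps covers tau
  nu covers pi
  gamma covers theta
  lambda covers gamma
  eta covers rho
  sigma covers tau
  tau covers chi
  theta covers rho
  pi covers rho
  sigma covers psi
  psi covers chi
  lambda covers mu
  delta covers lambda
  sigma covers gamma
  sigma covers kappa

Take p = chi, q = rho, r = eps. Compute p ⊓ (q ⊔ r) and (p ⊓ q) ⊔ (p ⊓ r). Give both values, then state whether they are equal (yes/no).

chi; chi; yes

q ⊔ r = eps, so p ⊓ (q ⊔ r) = chi ⊓ eps = chi.
p ⊓ q = rho and p ⊓ r = chi, so (p ⊓ q) ⊔ (p ⊓ r) = rho ⊔ chi = chi.
Equal: yes.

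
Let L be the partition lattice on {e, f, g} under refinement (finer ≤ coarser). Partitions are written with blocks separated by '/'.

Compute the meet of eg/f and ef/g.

e/f/g

The meet (common refinement) of eg/f and ef/g intersects blocks pairwise, giving e/f/g.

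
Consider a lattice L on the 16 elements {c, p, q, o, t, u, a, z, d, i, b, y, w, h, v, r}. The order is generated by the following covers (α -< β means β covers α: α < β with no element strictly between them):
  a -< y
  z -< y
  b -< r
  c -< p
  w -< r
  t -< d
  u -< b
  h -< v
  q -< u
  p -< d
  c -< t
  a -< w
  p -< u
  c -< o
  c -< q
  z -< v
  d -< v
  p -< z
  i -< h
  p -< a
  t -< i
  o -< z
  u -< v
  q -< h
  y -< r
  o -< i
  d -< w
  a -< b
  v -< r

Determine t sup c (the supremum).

Common upper bounds of {t, c}: d, h, i, r, t, v, w.
The least among these is t.

t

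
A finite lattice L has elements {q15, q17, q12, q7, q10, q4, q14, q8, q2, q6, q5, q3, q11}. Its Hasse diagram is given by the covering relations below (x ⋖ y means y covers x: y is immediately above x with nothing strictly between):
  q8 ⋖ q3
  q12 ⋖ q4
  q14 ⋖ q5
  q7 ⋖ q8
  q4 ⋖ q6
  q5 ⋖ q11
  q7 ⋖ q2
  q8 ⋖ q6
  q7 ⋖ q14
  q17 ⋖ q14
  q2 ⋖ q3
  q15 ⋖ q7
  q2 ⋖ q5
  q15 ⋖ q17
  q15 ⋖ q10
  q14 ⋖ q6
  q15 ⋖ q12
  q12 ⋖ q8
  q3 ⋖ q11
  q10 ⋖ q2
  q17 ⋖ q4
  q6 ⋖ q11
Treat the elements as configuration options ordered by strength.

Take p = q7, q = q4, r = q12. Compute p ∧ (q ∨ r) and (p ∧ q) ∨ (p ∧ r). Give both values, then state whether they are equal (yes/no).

q ∨ r = q4, so p ∧ (q ∨ r) = q7 ∧ q4 = q15.
p ∧ q = q15 and p ∧ r = q15, so (p ∧ q) ∨ (p ∧ r) = q15 ∨ q15 = q15.
Equal: yes.

q15; q15; yes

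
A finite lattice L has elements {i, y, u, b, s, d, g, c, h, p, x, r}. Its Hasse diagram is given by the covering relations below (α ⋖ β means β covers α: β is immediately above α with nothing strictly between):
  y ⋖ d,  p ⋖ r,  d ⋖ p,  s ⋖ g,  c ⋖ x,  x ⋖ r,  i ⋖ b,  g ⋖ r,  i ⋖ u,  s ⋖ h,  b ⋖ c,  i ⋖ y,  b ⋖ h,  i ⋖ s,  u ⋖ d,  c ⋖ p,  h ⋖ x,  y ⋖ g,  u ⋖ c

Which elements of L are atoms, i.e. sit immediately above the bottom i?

b, s, u, y

The atoms are exactly the elements that cover i: b, s, u, y.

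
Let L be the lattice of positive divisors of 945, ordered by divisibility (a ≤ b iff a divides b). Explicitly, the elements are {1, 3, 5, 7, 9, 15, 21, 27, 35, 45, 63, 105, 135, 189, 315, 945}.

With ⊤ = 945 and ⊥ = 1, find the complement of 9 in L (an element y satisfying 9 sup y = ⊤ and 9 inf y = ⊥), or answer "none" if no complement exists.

none

For every candidate y, either 9 ∨ y ≠ 945 or 9 ∧ y ≠ 1; no complement exists.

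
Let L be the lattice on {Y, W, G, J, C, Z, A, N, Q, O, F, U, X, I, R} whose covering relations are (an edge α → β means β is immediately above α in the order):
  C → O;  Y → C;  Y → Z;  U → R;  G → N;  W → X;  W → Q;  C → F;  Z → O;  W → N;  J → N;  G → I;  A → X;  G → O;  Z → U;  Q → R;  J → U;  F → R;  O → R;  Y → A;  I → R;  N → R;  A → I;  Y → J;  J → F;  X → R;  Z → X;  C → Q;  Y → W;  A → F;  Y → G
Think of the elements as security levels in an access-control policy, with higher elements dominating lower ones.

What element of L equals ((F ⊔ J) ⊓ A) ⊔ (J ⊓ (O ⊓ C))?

F ∨ J = F
F ∧ A = A
O ∧ C = C
J ∧ C = Y
A ∨ Y = A

A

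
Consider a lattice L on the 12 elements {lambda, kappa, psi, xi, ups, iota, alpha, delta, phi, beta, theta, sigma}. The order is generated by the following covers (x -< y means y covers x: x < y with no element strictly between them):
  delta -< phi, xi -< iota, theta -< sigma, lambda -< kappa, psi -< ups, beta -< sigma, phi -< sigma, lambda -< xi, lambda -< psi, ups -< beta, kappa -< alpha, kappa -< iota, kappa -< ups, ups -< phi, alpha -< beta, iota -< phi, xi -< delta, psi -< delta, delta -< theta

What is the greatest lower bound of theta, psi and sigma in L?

Common lower bounds of {theta, psi, sigma}: lambda, psi.
The greatest among these is psi.

psi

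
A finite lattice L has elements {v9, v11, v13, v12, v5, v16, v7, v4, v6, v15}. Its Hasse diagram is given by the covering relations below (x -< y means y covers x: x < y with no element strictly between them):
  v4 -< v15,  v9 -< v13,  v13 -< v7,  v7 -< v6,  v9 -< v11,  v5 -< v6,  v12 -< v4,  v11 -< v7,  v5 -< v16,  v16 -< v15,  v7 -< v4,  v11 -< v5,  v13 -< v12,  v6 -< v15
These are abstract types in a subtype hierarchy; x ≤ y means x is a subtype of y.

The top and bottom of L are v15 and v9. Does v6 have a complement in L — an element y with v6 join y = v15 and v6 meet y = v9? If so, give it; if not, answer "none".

For every candidate y, either v6 ∨ y ≠ v15 or v6 ∧ y ≠ v9; no complement exists.

none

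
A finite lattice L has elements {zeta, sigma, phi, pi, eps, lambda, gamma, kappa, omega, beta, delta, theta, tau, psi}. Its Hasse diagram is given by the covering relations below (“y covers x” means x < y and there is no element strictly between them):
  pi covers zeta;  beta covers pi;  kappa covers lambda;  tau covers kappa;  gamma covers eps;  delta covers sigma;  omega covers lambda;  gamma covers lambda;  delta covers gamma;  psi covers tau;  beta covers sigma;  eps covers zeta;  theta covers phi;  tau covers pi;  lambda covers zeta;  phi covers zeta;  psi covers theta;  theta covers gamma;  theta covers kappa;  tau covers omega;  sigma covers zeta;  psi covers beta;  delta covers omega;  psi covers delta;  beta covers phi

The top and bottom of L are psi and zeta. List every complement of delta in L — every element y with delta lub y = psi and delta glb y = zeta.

Need y with delta ∨ y = psi and delta ∧ y = zeta.
Checking each element gives: phi, pi.

phi, pi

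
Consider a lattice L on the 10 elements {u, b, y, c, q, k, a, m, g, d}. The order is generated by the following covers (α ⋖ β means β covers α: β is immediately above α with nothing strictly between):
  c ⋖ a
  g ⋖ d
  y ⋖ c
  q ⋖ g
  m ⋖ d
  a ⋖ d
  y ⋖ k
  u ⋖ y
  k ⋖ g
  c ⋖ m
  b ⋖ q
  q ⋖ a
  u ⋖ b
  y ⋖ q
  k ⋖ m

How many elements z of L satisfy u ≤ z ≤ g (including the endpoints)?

The interval [u, g] = {b, g, k, q, u, y}, which has 6 elements.

6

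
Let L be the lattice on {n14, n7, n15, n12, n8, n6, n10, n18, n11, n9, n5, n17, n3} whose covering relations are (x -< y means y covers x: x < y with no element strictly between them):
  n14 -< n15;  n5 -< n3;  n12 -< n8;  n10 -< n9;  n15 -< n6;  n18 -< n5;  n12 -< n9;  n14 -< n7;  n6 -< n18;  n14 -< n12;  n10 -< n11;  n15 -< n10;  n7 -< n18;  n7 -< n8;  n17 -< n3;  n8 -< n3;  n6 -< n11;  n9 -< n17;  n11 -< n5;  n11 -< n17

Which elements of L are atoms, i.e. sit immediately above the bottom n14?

n12, n15, n7

The atoms are exactly the elements that cover n14: n12, n15, n7.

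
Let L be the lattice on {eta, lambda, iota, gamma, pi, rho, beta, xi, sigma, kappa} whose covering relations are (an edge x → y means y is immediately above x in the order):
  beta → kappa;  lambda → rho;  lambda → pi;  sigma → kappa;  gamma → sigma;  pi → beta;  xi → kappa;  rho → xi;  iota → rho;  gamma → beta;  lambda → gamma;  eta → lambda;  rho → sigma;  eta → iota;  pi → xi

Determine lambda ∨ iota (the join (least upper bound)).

Common upper bounds of {lambda, iota}: kappa, rho, sigma, xi.
The least among these is rho.

rho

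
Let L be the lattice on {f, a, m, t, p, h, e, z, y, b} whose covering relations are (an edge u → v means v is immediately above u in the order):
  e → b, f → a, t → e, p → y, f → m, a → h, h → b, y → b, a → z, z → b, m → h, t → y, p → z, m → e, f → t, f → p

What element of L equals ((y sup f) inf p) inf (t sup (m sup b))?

p

y ∨ f = y
y ∧ p = p
m ∨ b = b
t ∨ b = b
p ∧ b = p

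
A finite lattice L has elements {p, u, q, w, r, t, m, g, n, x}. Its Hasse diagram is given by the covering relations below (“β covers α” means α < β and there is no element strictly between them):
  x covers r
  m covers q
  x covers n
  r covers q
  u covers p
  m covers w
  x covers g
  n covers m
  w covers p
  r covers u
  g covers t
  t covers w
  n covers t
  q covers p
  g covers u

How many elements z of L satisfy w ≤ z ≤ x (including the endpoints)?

6

The interval [w, x] = {g, m, n, t, w, x}, which has 6 elements.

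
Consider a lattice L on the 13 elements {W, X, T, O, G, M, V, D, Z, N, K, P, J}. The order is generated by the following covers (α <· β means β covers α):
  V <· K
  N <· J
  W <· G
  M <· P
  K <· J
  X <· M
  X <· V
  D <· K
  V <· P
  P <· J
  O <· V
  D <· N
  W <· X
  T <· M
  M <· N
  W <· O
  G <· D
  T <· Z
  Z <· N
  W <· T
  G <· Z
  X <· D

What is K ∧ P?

V

Common lower bounds of {K, P}: O, V, W, X.
The greatest among these is V.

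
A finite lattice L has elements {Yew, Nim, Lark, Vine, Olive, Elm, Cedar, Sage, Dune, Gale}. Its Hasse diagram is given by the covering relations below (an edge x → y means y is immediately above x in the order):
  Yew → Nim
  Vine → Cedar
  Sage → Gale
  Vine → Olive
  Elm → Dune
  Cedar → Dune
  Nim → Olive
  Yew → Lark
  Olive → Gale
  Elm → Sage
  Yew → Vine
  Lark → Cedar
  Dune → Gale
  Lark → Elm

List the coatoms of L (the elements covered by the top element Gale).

The coatoms are exactly the elements covered by Gale: Dune, Olive, Sage.

Dune, Olive, Sage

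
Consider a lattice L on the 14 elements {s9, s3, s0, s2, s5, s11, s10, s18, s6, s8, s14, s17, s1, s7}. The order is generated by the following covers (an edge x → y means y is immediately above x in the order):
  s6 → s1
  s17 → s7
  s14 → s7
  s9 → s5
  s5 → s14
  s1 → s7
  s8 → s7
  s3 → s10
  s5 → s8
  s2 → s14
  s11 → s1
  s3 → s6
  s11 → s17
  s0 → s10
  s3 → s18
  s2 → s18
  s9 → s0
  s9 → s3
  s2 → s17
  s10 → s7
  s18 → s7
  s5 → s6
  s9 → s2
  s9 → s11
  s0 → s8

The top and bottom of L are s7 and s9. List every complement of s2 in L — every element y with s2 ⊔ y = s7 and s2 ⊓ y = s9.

s0, s1, s10, s6, s8

Need y with s2 ∨ y = s7 and s2 ∧ y = s9.
Checking each element gives: s0, s1, s10, s6, s8.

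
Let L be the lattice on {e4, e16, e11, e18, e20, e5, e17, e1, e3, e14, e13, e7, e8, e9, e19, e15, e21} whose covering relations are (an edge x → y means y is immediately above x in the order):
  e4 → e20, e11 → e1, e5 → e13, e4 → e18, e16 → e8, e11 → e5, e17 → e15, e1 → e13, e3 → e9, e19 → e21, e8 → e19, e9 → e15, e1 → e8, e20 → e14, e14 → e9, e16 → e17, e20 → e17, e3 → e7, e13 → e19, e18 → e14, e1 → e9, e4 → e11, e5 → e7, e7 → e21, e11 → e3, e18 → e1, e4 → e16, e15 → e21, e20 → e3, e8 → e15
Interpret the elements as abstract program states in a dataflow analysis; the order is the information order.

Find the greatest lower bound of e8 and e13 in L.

Common lower bounds of {e8, e13}: e1, e11, e18, e4.
The greatest among these is e1.

e1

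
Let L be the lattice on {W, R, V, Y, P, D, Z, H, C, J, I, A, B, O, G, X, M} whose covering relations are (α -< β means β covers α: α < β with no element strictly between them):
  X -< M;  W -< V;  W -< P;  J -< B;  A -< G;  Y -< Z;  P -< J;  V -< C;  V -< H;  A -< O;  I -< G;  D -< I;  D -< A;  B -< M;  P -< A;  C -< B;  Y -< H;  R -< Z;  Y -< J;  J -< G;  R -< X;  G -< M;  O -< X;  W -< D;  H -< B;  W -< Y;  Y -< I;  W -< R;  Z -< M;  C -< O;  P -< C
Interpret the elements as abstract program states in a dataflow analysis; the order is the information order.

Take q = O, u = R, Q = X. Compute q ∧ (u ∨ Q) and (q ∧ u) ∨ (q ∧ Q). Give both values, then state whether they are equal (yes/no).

u ∨ Q = X, so q ∧ (u ∨ Q) = O ∧ X = O.
q ∧ u = W and q ∧ Q = O, so (q ∧ u) ∨ (q ∧ Q) = W ∨ O = O.
Equal: yes.

O; O; yes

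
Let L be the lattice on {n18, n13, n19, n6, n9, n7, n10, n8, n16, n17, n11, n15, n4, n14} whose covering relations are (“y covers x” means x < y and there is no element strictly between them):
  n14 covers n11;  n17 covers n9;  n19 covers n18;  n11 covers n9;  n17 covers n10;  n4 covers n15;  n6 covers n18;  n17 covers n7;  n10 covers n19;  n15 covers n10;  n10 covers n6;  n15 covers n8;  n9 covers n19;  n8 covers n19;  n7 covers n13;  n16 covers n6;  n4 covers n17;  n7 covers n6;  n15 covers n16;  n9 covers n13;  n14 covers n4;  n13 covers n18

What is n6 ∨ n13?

Common upper bounds of {n6, n13}: n14, n17, n4, n7.
The least among these is n7.

n7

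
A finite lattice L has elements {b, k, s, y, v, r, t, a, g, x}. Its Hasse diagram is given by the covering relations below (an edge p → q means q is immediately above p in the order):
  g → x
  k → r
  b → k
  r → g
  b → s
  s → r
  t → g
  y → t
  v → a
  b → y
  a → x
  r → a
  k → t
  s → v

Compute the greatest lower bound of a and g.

r

Common lower bounds of {a, g}: b, k, r, s.
The greatest among these is r.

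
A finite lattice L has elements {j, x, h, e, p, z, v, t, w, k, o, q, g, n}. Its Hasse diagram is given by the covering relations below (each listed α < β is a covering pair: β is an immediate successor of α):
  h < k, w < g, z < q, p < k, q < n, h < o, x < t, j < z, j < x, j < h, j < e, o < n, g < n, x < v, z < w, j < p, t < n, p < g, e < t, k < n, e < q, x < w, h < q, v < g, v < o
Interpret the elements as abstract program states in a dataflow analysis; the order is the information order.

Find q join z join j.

Common upper bounds of {q, z, j}: n, q.
The least among these is q.

q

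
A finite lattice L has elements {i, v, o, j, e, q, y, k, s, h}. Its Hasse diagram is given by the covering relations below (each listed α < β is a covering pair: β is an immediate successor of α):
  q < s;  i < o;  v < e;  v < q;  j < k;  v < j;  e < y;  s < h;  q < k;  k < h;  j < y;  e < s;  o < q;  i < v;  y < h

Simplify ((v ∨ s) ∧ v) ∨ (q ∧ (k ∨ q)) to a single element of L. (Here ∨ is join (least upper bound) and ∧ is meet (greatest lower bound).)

q

v ∨ s = s
s ∧ v = v
k ∨ q = k
q ∧ k = q
v ∨ q = q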